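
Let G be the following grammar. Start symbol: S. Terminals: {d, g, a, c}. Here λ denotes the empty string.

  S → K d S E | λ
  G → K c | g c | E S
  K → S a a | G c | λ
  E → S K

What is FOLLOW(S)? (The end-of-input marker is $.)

FIRST(S) = {λ, a, c, d, g}  (via K d S E)
FIRST(G) = {λ, a, c, d, g}  (via K c, E S)
FIRST(K) = {λ, a, c, d, g}  (via S a a, G c)
FIRST(E) = {λ, a, c, d, g}  (via S K)
FOLLOW(S) includes $ since S is the start symbol.
FOLLOW(G): in K→G c, G is followed by c with FIRST {c}. Thus FOLLOW(G) = {c}.
FOLLOW(S): in S→K d S E, S is followed by E with FIRST {λ, a, c, d, g}; in S→K d S E, the suffix after S is nullable (adds nothing new); in G→E S, the suffix after S is empty, so FOLLOW(S) ⊇ FOLLOW(G) = {c}; in K→S a a, S is followed by a a with FIRST {a}; in E→S K, S is followed by K with FIRST {λ, a, c, d, g}; in E→S K, the suffix after S is nullable, so FOLLOW(S) ⊇ FOLLOW(E) = {$, a, c, d, g}. Thus FOLLOW(S) = {$, a, c, d, g}.
FOLLOW(E): in S→K d S E, the suffix after E is empty, so FOLLOW(E) ⊇ FOLLOW(S) = {$, a, c, d, g}; in G→E S, E is followed by S with FIRST {λ, a, c, d, g}; in G→E S, the suffix after E is nullable, so FOLLOW(E) ⊇ FOLLOW(G) = {c}. Thus FOLLOW(E) = {$, a, c, d, g}.
FOLLOW(K): in S→K d S E, K is followed by d S E with FIRST {d}; in G→K c, K is followed by c with FIRST {c}; in E→S K, the suffix after K is empty, so FOLLOW(K) ⊇ FOLLOW(E) = {$, a, c, d, g}. Thus FOLLOW(K) = {$, a, c, d, g}.

{$, a, c, d, g}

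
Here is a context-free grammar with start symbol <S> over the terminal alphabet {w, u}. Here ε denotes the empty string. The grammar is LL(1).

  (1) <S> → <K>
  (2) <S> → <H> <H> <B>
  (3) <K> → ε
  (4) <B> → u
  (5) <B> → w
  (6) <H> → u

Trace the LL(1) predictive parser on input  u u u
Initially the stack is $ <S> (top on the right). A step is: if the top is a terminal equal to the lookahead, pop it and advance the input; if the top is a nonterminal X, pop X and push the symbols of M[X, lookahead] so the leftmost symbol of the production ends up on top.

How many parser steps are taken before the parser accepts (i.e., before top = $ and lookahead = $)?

step 1: stack=$ <S>  input=u u u $  — expand <S> → <H> <H> <B>
step 2: stack=$ <B> <H> <H>  input=u u u $  — expand <H> → u
step 3: stack=$ <B> <H> u  input=u u u $  — match u
step 4: stack=$ <B> <H>  input=u u $  — expand <H> → u
step 5: stack=$ <B> u  input=u u $  — match u
step 6: stack=$ <B>  input=u $  — expand <B> → u
step 7: stack=$ u  input=u $  — match u
Accept reached after 7 steps.

7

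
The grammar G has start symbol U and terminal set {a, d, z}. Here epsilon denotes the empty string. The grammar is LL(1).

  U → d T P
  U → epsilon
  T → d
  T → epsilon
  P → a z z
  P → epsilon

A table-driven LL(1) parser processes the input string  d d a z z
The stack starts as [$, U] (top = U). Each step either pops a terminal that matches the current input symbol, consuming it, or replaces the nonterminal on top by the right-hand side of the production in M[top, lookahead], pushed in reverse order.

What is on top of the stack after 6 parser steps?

z

     Stack    Input        Action
  1  $ U      d d a z z $  expand U → d T P
  2  $ P T d  d d a z z $  match d
  3  $ P T    d a z z $    expand T → d
  4  $ P d    d a z z $    match d
  5  $ P      a z z $      expand P → a z z
  6  $ z z a  a z z $      match a
Stack after step 6: $ z z (top = z).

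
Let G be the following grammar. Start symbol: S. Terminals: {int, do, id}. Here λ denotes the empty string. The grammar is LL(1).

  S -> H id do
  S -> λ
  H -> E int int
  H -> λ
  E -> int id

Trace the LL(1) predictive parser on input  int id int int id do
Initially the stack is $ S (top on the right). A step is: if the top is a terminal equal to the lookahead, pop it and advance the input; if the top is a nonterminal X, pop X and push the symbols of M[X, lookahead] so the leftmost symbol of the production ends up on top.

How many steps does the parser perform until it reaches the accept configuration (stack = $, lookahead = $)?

9

step 1: stack=$ S  input=int id int int id do $  — expand S -> H id do
step 2: stack=$ do id H  input=int id int int id do $  — expand H -> E int int
step 3: stack=$ do id int int E  input=int id int int id do $  — expand E -> int id
step 4: stack=$ do id int int id int  input=int id int int id do $  — match int
step 5: stack=$ do id int int id  input=id int int id do $  — match id
step 6: stack=$ do id int int  input=int int id do $  — match int
step 7: stack=$ do id int  input=int id do $  — match int
step 8: stack=$ do id  input=id do $  — match id
step 9: stack=$ do  input=do $  — match do
Accept reached after 9 steps.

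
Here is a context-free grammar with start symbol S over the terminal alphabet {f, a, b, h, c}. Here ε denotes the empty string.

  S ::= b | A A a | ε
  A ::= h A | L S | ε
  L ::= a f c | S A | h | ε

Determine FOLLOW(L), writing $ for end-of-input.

FIRST(S): from S::=b we get {b}; from S::=A A a we get {a, b, h}; from S::=ε we get {ε}. So FIRST(S) = {ε, a, b, h}.
FIRST(A): from A::=h A we get {h}; from A::=L S we get {ε, a, b, h}; from A::=ε we get {ε}. So FIRST(A) = {ε, a, b, h}.
FIRST(L): from L::=a f c we get {a}; from L::=S A we get {ε, a, b, h}; from L::=h we get {h}; from L::=ε we get {ε}. So FIRST(L) = {ε, a, b, h}.
FOLLOW(S) includes $ since S is the start symbol.
FOLLOW(S): in A::=L S, the suffix after S is empty, so FOLLOW(S) ⊇ FOLLOW(A) = {a, b, h}; in L::=S A, S is followed by A with FIRST {ε, a, b, h}; in L::=S A, the suffix after S is nullable, so FOLLOW(S) ⊇ FOLLOW(L) = {a, b, h}. Thus FOLLOW(S) = {$, a, b, h}.
FOLLOW(A): in S::=A A a (occurrence 1), A is followed by A a with FIRST {a, b, h}; in S::=A A a (occurrence 2), A is followed by a with FIRST {a}; in A::=h A, the suffix after A is empty (adds nothing new); in L::=S A, the suffix after A is empty, so FOLLOW(A) ⊇ FOLLOW(L) = {a, b, h}. Thus FOLLOW(A) = {a, b, h}.
FOLLOW(L): in A::=L S, L is followed by S with FIRST {ε, a, b, h}; in A::=L S, the suffix after L is nullable, so FOLLOW(L) ⊇ FOLLOW(A) = {a, b, h}. Thus FOLLOW(L) = {a, b, h}.

{a, b, h}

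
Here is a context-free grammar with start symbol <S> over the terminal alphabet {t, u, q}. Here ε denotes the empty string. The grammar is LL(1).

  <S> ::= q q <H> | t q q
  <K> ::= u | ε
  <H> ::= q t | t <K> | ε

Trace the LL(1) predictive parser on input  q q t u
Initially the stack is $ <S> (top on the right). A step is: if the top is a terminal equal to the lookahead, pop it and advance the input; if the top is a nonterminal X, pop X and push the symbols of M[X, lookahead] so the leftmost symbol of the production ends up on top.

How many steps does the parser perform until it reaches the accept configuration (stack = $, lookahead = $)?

7

     Stack      Input      Action
  1  $ <S>      q q t u $  expand <S> ::= q q <H>
  2  $ <H> q q  q q t u $  match q
  3  $ <H> q    q t u $    match q
  4  $ <H>      t u $      expand <H> ::= t <K>
  5  $ <K> t    t u $      match t
  6  $ <K>      u $        expand <K> ::= u
  7  $ u        u $        match u
Accept reached after 7 steps.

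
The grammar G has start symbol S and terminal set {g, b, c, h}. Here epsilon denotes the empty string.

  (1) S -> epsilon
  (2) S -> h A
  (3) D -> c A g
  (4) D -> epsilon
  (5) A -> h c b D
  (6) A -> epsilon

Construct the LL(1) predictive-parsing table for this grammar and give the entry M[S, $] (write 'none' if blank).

FIRST(S) = {epsilon, h}
FIRST(D) = {epsilon, c}
FIRST(A) = {epsilon, h}
FOLLOW(S) includes $ since S is the start symbol.
FOLLOW(S): S appears on no right-hand side. Thus FOLLOW(S) = {$}.
For S -> epsilon: FIRST(epsilon) = {epsilon}, so it goes in M[S, t] for t ∈ {}; since epsilon ∈ FIRST, also for every t ∈ FOLLOW(S) = {$}.
For S -> h A: FIRST(h A) = {h}, so it goes in M[S, t] for t ∈ {h}.

S -> epsilon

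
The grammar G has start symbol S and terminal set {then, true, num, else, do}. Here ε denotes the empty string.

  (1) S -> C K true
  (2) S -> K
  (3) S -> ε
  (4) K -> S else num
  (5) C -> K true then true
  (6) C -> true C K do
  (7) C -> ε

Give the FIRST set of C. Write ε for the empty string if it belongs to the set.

FIRST(S): from S->C K true we get {else, true}; from S->K we get {else, true}; from S->ε we get {ε}. So FIRST(S) = {ε, else, true}.
FIRST(K): from K->S else num we get {else, true}. So FIRST(K) = {else, true}.
FIRST(C): from C->K true then true we get {else, true}; from C->true C K do we get {true}; from C->ε we get {ε}. So FIRST(C) = {ε, else, true}.

{ε, else, true}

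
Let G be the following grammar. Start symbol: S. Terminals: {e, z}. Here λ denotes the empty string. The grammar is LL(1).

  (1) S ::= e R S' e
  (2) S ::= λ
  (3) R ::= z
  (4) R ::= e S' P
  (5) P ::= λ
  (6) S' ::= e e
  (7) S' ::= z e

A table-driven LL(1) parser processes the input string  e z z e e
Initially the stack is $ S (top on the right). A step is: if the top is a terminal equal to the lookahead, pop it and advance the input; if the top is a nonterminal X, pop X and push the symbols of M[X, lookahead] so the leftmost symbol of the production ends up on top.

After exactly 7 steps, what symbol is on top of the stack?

step 1: stack=$ S  input=e z z e e $  — expand S ::= e R S' e
step 2: stack=$ e S' R e  input=e z z e e $  — match e
step 3: stack=$ e S' R  input=z z e e $  — expand R ::= z
step 4: stack=$ e S' z  input=z z e e $  — match z
step 5: stack=$ e S'  input=z e e $  — expand S' ::= z e
step 6: stack=$ e e z  input=z e e $  — match z
step 7: stack=$ e e  input=e e $  — match e
Stack after step 7: $ e (top = e).

e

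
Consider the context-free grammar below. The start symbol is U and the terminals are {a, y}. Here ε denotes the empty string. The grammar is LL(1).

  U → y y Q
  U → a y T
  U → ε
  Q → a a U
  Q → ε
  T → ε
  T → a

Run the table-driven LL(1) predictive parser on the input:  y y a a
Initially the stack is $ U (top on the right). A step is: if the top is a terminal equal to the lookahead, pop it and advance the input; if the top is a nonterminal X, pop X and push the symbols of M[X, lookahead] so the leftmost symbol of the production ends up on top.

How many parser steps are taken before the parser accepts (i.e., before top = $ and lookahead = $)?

step 1: stack=$ U  input=y y a a $  — expand U → y y Q
step 2: stack=$ Q y y  input=y y a a $  — match y
step 3: stack=$ Q y  input=y a a $  — match y
step 4: stack=$ Q  input=a a $  — expand Q → a a U
step 5: stack=$ U a a  input=a a $  — match a
step 6: stack=$ U a  input=a $  — match a
step 7: stack=$ U  input=$  — expand U → ε
Accept reached after 7 steps.

7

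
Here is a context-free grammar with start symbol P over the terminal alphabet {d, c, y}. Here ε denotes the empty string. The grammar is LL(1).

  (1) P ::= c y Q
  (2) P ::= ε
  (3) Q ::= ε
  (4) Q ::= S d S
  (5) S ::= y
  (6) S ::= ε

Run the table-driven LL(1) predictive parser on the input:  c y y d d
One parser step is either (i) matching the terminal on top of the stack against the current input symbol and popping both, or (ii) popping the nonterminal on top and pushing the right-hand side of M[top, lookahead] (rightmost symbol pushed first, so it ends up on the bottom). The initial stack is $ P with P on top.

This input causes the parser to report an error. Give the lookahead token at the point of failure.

d

     Stack    Input        Action
  1  $ P      c y y d d $  expand P ::= c y Q
  2  $ Q y c  c y y d d $  match c
  3  $ Q y    y y d d $    match y
  4  $ Q      y d d $      expand Q ::= S d S
  5  $ S d S  y d d $      expand S ::= y
  6  $ S d y  y d d $      match y
  7  $ S d    d d $        match d
  8  $ S      d $          expand S ::= ε
  9  $        d $          error: stack empty but input remains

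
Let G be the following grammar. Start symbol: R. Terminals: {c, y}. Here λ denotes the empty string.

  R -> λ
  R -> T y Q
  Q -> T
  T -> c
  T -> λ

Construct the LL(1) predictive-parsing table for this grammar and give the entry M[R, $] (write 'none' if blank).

FIRST(T) = {λ, c}
FIRST(R) = {λ, c, y}  (via T y Q)
FIRST(Q) = {λ, c}  (via T)
FOLLOW(R) includes $ since R is the start symbol.
FOLLOW(R): R appears on no right-hand side. Thus FOLLOW(R) = {$}.
For R -> λ: FIRST(λ) = {λ}, so it goes in M[R, t] for t ∈ {}; since λ ∈ FIRST, also for every t ∈ FOLLOW(R) = {$}.
For R -> T y Q: FIRST(T y Q) = {c, y}, so it goes in M[R, t] for t ∈ {c, y}.

R -> λ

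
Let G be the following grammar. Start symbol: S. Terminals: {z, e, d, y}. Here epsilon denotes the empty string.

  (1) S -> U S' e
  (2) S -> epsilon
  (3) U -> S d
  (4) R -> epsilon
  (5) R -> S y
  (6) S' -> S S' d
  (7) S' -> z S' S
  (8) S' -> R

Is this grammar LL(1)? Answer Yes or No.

FIRST(S) = {epsilon, d}
FIRST(U) = {d}
FIRST(R) = {epsilon, d, y}
FIRST(S') = {epsilon, d, y, z}
FOLLOW(S) = {$, d, e, y, z}
FOLLOW(U) = {d, e, y, z}
FOLLOW(R) = {d, e}
FOLLOW(S') = {d, e}
Cell M[R, d] receives both R -> epsilon and R -> S y — the grammar is not LL(1).

No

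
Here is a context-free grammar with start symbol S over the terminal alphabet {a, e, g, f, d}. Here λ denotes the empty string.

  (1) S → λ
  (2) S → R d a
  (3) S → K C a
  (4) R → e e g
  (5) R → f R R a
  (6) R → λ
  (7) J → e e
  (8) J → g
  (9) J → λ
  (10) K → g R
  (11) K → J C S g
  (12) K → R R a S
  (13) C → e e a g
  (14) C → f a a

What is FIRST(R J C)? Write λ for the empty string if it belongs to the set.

FIRST(R): from R→e e g we get {e}; from R→f R R a we get {f}; from R→λ we get {λ}. So FIRST(R) = {λ, e, f}.
FIRST(J): from J→e e we get {e}; from J→g we get {g}; from J→λ we get {λ}. So FIRST(J) = {λ, e, g}.
FIRST(C): from C→e e a g we get {e}; from C→f a a we get {f}. So FIRST(C) = {e, f}.
FIRST(K): from K→g R we get {g}; from K→J C S g we get {e, f, g}; from K→R R a S we get {a, e, f}. So FIRST(K) = {a, e, f, g}.
FIRST(S): from S→λ we get {λ}; from S→R d a we get {d, e, f}; from S→K C a we get {a, e, f, g}. So FIRST(S) = {λ, a, d, e, f, g}.
FIRST(R J C): take FIRST of each symbol in turn, carrying on past any symbol whose FIRST contains λ; result {e, f, g}.

{e, f, g}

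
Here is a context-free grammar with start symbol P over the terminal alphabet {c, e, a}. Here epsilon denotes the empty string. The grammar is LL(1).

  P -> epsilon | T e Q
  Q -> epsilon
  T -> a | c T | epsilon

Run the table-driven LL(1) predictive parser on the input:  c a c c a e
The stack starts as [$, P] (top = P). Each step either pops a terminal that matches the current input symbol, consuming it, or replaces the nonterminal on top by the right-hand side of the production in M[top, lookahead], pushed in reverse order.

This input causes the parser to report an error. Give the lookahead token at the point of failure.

     Stack      Input          Action
  1  $ P        c a c c a e $  expand P -> T e Q
  2  $ Q e T    c a c c a e $  expand T -> c T
  3  $ Q e T c  c a c c a e $  match c
  4  $ Q e T    a c c a e $    expand T -> a
  5  $ Q e a    a c c a e $    match a
  6  $ Q e      c c a e $      error: top is terminal e but lookahead is c

c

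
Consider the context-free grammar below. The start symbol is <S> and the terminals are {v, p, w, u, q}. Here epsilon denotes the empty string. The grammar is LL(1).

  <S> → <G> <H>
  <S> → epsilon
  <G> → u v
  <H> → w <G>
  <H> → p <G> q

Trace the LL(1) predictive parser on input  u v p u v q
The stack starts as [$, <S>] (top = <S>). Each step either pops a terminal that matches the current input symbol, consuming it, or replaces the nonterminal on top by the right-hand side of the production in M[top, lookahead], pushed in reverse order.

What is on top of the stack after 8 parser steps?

v

     Stack      Input          Action
  1  $ <S>      u v p u v q $  expand <S> → <G> <H>
  2  $ <H> <G>  u v p u v q $  expand <G> → u v
  3  $ <H> v u  u v p u v q $  match u
  4  $ <H> v    v p u v q $    match v
  5  $ <H>      p u v q $      expand <H> → p <G> q
  6  $ q <G> p  p u v q $      match p
  7  $ q <G>    u v q $        expand <G> → u v
  8  $ q v u    u v q $        match u
Stack after step 8: $ q v (top = v).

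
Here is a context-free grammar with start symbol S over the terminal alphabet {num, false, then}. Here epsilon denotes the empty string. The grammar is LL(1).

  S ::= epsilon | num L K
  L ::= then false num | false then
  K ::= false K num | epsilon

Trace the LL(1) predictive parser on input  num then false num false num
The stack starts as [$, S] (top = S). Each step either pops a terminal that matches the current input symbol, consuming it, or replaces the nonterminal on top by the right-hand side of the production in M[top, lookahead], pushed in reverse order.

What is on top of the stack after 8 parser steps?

     Stack               Input                           Action
  1  $ S                 num then false num false num $  expand S ::= num L K
  2  $ K L num           num then false num false num $  match num
  3  $ K L               then false num false num $      expand L ::= then false num
  4  $ K num false then  then false num false num $      match then
  5  $ K num false       false num false num $           match false
  6  $ K num             num false num $                 match num
  7  $ K                 false num $                     expand K ::= false K num
  8  $ num K false       false num $                     match false
Stack after step 8: $ num K (top = K).

K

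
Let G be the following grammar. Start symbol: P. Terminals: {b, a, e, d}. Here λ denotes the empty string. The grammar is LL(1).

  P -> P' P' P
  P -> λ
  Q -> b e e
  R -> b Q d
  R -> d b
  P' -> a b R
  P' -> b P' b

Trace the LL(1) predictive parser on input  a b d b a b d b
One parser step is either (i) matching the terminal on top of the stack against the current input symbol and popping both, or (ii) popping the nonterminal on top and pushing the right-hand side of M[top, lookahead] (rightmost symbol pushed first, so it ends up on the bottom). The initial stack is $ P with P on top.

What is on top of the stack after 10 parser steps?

R

      Stack         Input              Action
   1  $ P           a b d b a b d b $  expand P -> P' P' P
   2  $ P P' P'     a b d b a b d b $  expand P' -> a b R
   3  $ P P' R b a  a b d b a b d b $  match a
   4  $ P P' R b    b d b a b d b $    match b
   5  $ P P' R      d b a b d b $      expand R -> d b
   6  $ P P' b d    d b a b d b $      match d
   7  $ P P' b      b a b d b $        match b
   8  $ P P'        a b d b $          expand P' -> a b R
   9  $ P R b a     a b d b $          match a
  10  $ P R b       b d b $            match b
Stack after step 10: $ P R (top = R).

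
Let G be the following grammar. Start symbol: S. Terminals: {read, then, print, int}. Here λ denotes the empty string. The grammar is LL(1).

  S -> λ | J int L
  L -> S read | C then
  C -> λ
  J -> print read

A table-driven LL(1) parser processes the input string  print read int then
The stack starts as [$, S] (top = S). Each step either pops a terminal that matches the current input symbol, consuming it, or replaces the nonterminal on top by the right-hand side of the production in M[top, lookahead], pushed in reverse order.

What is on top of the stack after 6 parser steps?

C

     Stack               Input                  Action
  1  $ S                 print read int then $  expand S -> J int L
  2  $ L int J           print read int then $  expand J -> print read
  3  $ L int read print  print read int then $  match print
  4  $ L int read        read int then $        match read
  5  $ L int             int then $             match int
  6  $ L                 then $                 expand L -> C then
Stack after step 6: $ then C (top = C).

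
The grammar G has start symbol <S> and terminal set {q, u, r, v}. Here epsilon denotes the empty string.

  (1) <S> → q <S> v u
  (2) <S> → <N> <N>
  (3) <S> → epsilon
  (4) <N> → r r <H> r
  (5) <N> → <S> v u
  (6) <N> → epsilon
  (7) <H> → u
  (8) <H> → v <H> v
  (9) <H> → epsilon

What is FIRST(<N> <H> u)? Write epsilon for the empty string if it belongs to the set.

{q, r, u, v}

FIRST(<H>): from <H>→u we get {u}; from <H>→v <H> v we get {v}; from <H>→epsilon we get {epsilon}. So FIRST(<H>) = {epsilon, u, v}.
FIRST(<S>): from <S>→q <S> v u we get {q}; from <S>→<N> <N> we get {epsilon, q, r, v}; from <S>→epsilon we get {epsilon}. So FIRST(<S>) = {epsilon, q, r, v}.
FIRST(<N>): from <N>→r r <H> r we get {r}; from <N>→<S> v u we get {q, r, v}; from <N>→epsilon we get {epsilon}. So FIRST(<N>) = {epsilon, q, r, v}.
FIRST(<N> <H> u): take FIRST of each symbol in turn, carrying on past any symbol whose FIRST contains epsilon; result {q, r, u, v}.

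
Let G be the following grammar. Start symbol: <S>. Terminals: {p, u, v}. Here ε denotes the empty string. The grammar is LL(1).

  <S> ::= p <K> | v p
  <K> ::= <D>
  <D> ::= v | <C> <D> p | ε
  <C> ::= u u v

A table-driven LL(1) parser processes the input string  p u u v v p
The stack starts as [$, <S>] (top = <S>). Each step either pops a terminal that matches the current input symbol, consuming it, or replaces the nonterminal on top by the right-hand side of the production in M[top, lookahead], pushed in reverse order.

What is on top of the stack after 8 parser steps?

     Stack          Input          Action
  1  $ <S>          p u u v v p $  expand <S> ::= p <K>
  2  $ <K> p        p u u v v p $  match p
  3  $ <K>          u u v v p $    expand <K> ::= <D>
  4  $ <D>          u u v v p $    expand <D> ::= <C> <D> p
  5  $ p <D> <C>    u u v v p $    expand <C> ::= u u v
  6  $ p <D> v u u  u u v v p $    match u
  7  $ p <D> v u    u v v p $      match u
  8  $ p <D> v      v v p $        match v
Stack after step 8: $ p <D> (top = <D>).

<D>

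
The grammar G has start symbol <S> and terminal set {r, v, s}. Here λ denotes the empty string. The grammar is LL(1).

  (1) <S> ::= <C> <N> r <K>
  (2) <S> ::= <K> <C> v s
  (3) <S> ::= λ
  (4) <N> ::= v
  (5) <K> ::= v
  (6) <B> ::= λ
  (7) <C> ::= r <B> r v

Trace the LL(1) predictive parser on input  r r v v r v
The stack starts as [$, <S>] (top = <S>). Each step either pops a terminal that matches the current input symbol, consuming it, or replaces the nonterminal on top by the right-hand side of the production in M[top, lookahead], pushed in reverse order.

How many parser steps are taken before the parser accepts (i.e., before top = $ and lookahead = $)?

step 1: stack=$ <S>  input=r r v v r v $  — expand <S> ::= <C> <N> r <K>
step 2: stack=$ <K> r <N> <C>  input=r r v v r v $  — expand <C> ::= r <B> r v
step 3: stack=$ <K> r <N> v r <B> r  input=r r v v r v $  — match r
step 4: stack=$ <K> r <N> v r <B>  input=r v v r v $  — expand <B> ::= λ
step 5: stack=$ <K> r <N> v r  input=r v v r v $  — match r
step 6: stack=$ <K> r <N> v  input=v v r v $  — match v
step 7: stack=$ <K> r <N>  input=v r v $  — expand <N> ::= v
step 8: stack=$ <K> r v  input=v r v $  — match v
step 9: stack=$ <K> r  input=r v $  — match r
step 10: stack=$ <K>  input=v $  — expand <K> ::= v
step 11: stack=$ v  input=v $  — match v
Accept reached after 11 steps.

11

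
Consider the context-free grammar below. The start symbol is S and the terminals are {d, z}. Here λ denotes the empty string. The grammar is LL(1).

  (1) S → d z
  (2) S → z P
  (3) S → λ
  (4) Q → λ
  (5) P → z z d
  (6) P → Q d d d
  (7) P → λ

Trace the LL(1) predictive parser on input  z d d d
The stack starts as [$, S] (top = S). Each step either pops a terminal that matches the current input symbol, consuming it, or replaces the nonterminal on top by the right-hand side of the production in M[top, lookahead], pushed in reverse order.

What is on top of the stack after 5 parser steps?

     Stack      Input      Action
  1  $ S        z d d d $  expand S → z P
  2  $ P z      z d d d $  match z
  3  $ P        d d d $    expand P → Q d d d
  4  $ d d d Q  d d d $    expand Q → λ
  5  $ d d d    d d d $    match d
Stack after step 5: $ d d (top = d).

d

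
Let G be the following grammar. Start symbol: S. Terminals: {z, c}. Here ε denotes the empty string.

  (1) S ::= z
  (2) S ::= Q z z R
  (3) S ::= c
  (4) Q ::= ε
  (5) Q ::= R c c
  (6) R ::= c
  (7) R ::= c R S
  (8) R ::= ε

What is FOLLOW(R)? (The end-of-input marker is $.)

FIRST(R): from R::=c we get {c}; from R::=c R S we get {c}; from R::=ε we get {ε}. So FIRST(R) = {ε, c}.
FIRST(Q): from Q::=ε we get {ε}; from Q::=R c c we get {c}. So FIRST(Q) = {ε, c}.
FIRST(S): from S::=z we get {z}; from S::=Q z z R we get {c, z}; from S::=c we get {c}. So FIRST(S) = {c, z}.
FOLLOW(S) includes $ since S is the start symbol.
FOLLOW(Q): in S::=Q z z R, Q is followed by z z R with FIRST {z}. Thus FOLLOW(Q) = {z}.
FOLLOW(S): in R::=c R S, the suffix after S is empty, so FOLLOW(S) ⊇ FOLLOW(R) = {$, c, z}. Thus FOLLOW(S) = {$, c, z}.
FOLLOW(R): in S::=Q z z R, the suffix after R is empty, so FOLLOW(R) ⊇ FOLLOW(S) = {$, c, z}; in Q::=R c c, R is followed by c c with FIRST {c}; in R::=c R S, R is followed by S with FIRST {c, z}. Thus FOLLOW(R) = {$, c, z}.

{$, c, z}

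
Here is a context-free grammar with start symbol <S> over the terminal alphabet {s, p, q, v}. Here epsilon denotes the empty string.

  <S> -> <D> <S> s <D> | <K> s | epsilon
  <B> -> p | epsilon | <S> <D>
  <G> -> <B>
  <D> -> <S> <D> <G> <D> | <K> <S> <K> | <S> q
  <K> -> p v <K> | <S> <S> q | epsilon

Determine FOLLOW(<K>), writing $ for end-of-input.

FIRST(<S>): from <S>-><D> <S> s <D> we get {p, q, s}; from <S>-><K> s we get {p, q, s}; from <S>->epsilon we get {epsilon}. So FIRST(<S>) = {epsilon, p, q, s}.
FIRST(<K>): from <K>->p v <K> we get {p}; from <K>-><S> <S> q we get {p, q, s}; from <K>->epsilon we get {epsilon}. So FIRST(<K>) = {epsilon, p, q, s}.
FIRST(<B>): from <B>->p we get {p}; from <B>->epsilon we get {epsilon}; from <B>-><S> <D> we get {epsilon, p, q, s}. So FIRST(<B>) = {epsilon, p, q, s}.
FIRST(<G>): from <G>-><B> we get {epsilon, p, q, s}. So FIRST(<G>) = {epsilon, p, q, s}.
FIRST(<D>): from <D>-><S> <D> <G> <D> we get {epsilon, p, q, s}; from <D>-><K> <S> <K> we get {epsilon, p, q, s}; from <D>-><S> q we get {p, q, s}. So FIRST(<D>) = {epsilon, p, q, s}.
FOLLOW(<S>) includes $ since <S> is the start symbol.
FOLLOW(<S>): in <S>-><D> <S> s <D>, <S> is followed by s <D> with FIRST {s}; in <B>-><S> <D>, <S> is followed by <D> with FIRST {epsilon, p, q, s}; in <B>-><S> <D>, the suffix after <S> is nullable, so FOLLOW(<S>) ⊇ FOLLOW(<B>) = {$, p, q, s}; in <D>-><S> <D> <G> <D>, <S> is followed by <D> <G> <D> with FIRST {epsilon, p, q, s}; in <D>-><S> <D> <G> <D>, the suffix after <S> is nullable, so FOLLOW(<S>) ⊇ FOLLOW(<D>) = {$, p, q, s}; in <D>-><K> <S> <K>, <S> is followed by <K> with FIRST {epsilon, p, q, s}; in <D>-><K> <S> <K>, the suffix after <S> is nullable, so FOLLOW(<S>) ⊇ FOLLOW(<D>) = {$, p, q, s}; in <D>-><S> q, <S> is followed by q with FIRST {q}; in <K>-><S> <S> q (occurrence 1), <S> is followed by <S> q with FIRST {p, q, s}; in <K>-><S> <S> q (occurrence 2), <S> is followed by q with FIRST {q}. Thus FOLLOW(<S>) = {$, p, q, s}.
FOLLOW(<B>): in <G>-><B>, the suffix after <B> is empty, so FOLLOW(<B>) ⊇ FOLLOW(<G>) = {$, p, q, s}. Thus FOLLOW(<B>) = {$, p, q, s}.
FOLLOW(<D>): in <S>-><D> <S> s <D> (occurrence 1), <D> is followed by <S> s <D> with FIRST {p, q, s}; in <S>-><D> <S> s <D> (occurrence 2), the suffix after <D> is empty, so FOLLOW(<D>) ⊇ FOLLOW(<S>) = {$, p, q, s}; in <B>-><S> <D>, the suffix after <D> is empty, so FOLLOW(<D>) ⊇ FOLLOW(<B>) = {$, p, q, s}; in <D>-><S> <D> <G> <D> (occurrence 1), <D> is followed by <G> <D> with FIRST {epsilon, p, q, s}; in <D>-><S> <D> <G> <D> (occurrence 1), the suffix after <D> is nullable (adds nothing new); in <D>-><S> <D> <G> <D> (occurrence 2), the suffix after <D> is empty (adds nothing new). Thus FOLLOW(<D>) = {$, p, q, s}.
FOLLOW(<G>): in <D>-><S> <D> <G> <D>, <G> is followed by <D> with FIRST {epsilon, p, q, s}; in <D>-><S> <D> <G> <D>, the suffix after <G> is nullable, so FOLLOW(<G>) ⊇ FOLLOW(<D>) = {$, p, q, s}. Thus FOLLOW(<G>) = {$, p, q, s}.
FOLLOW(<K>): in <S>-><K> s, <K> is followed by s with FIRST {s}; in <D>-><K> <S> <K> (occurrence 1), <K> is followed by <S> <K> with FIRST {epsilon, p, q, s}; in <D>-><K> <S> <K> (occurrence 1), the suffix after <K> is nullable, so FOLLOW(<K>) ⊇ FOLLOW(<D>) = {$, p, q, s}; in <D>-><K> <S> <K> (occurrence 2), the suffix after <K> is empty, so FOLLOW(<K>) ⊇ FOLLOW(<D>) = {$, p, q, s}; in <K>->p v <K>, the suffix after <K> is empty (adds nothing new). Thus FOLLOW(<K>) = {$, p, q, s}.

{$, p, q, s}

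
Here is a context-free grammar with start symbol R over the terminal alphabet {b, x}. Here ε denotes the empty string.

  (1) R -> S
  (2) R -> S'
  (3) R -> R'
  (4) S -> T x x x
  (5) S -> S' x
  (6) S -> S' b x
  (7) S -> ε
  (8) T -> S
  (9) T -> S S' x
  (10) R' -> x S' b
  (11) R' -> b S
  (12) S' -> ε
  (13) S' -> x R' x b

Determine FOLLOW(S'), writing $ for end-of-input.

FIRST(R'): from R'->x S' b we get {x}; from R'->b S we get {b}. So FIRST(R') = {b, x}.
FIRST(S'): from S'->ε we get {ε}; from S'->x R' x b we get {x}. So FIRST(S') = {ε, x}.
FIRST(R): from R->S we get {ε, b, x}; from R->S' we get {ε, x}; from R->R' we get {b, x}. So FIRST(R) = {ε, b, x}.
FIRST(S): from S->T x x x we get {b, x}; from S->S' x we get {x}; from S->S' b x we get {b, x}; from S->ε we get {ε}. So FIRST(S) = {ε, b, x}.
FIRST(T): from T->S we get {ε, b, x}; from T->S S' x we get {b, x}. So FIRST(T) = {ε, b, x}.
FOLLOW(R) includes $ since R is the start symbol.
FOLLOW(R): R appears on no right-hand side. Thus FOLLOW(R) = {$}.
FOLLOW(T): in S->T x x x, T is followed by x x x with FIRST {x}. Thus FOLLOW(T) = {x}.
FOLLOW(R'): in R->R', the suffix after R' is empty, so FOLLOW(R') ⊇ FOLLOW(R) = {$}; in S'->x R' x b, R' is followed by x b with FIRST {x}. Thus FOLLOW(R') = {$, x}.
FOLLOW(S): in R->S, the suffix after S is empty, so FOLLOW(S) ⊇ FOLLOW(R) = {$}; in T->S, the suffix after S is empty, so FOLLOW(S) ⊇ FOLLOW(T) = {x}; in T->S S' x, S is followed by S' x with FIRST {x}; in R'->b S, the suffix after S is empty, so FOLLOW(S) ⊇ FOLLOW(R') = {$, x}. Thus FOLLOW(S) = {$, x}.
FOLLOW(S'): in R->S', the suffix after S' is empty, so FOLLOW(S') ⊇ FOLLOW(R) = {$}; in S->S' x, S' is followed by x with FIRST {x}; in S->S' b x, S' is followed by b x with FIRST {b}; in T->S S' x, S' is followed by x with FIRST {x}; in R'->x S' b, S' is followed by b with FIRST {b}. Thus FOLLOW(S') = {$, b, x}.

{$, b, x}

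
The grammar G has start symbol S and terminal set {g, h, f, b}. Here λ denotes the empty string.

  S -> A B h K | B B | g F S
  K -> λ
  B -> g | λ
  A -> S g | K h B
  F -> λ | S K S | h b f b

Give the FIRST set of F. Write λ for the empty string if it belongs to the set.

{λ, g, h}

FIRST(K) = {λ}
FIRST(B) = {λ, g}
FIRST(S) = {λ, g, h}  (via A B h K, B B)
FIRST(A) = {g, h}  (via S g, K h B)
FIRST(F) = {λ, g, h}  (via S K S)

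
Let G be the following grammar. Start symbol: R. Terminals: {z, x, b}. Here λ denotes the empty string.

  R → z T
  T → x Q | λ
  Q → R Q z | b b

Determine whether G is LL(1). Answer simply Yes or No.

Yes

FIRST(R) = {z}
FIRST(T) = {λ, x}
FIRST(Q) = {b, z}
FOLLOW(R) = {$, b, z}
FOLLOW(T) = {$, b, z}
FOLLOW(Q) = {$, b, z}
Each cell of M receives at most one production.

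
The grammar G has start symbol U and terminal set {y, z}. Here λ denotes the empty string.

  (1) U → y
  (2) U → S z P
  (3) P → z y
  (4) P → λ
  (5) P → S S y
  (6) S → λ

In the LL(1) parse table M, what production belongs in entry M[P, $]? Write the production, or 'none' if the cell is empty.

FIRST(S) = {λ}
FIRST(U) = {y, z}  (via S z P)
FIRST(P) = {λ, y, z}  (via S S y)
FOLLOW(U) includes $ since U is the start symbol.
FOLLOW(U): U appears on no right-hand side. Thus FOLLOW(U) = {$}.
FOLLOW(P): in U→S z P, the suffix after P is empty, so FOLLOW(P) ⊇ FOLLOW(U) = {$}. Thus FOLLOW(P) = {$}.
For P → z y: FIRST(z y) = {z}, so it goes in M[P, t] for t ∈ {z}.
For P → λ: FIRST(λ) = {λ}, so it goes in M[P, t] for t ∈ {}; since λ ∈ FIRST, also for every t ∈ FOLLOW(P) = {$}.
For P → S S y: FIRST(S S y) = {y}, so it goes in M[P, t] for t ∈ {y}.

P → λ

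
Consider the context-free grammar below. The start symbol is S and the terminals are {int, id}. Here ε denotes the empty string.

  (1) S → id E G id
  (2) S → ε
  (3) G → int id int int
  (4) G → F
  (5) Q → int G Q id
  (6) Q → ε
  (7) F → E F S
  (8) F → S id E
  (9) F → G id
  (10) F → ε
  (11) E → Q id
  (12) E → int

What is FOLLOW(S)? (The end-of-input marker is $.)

FIRST(S): from S→id E G id we get {id}; from S→ε we get {ε}. So FIRST(S) = {ε, id}.
FIRST(Q): from Q→int G Q id we get {int}; from Q→ε we get {ε}. So FIRST(Q) = {ε, int}.
FIRST(E): from E→Q id we get {id, int}; from E→int we get {int}. So FIRST(E) = {id, int}.
FIRST(G): from G→int id int int we get {int}; from G→F we get {ε, id, int}. So FIRST(G) = {ε, id, int}.
FIRST(F): from F→E F S we get {id, int}; from F→S id E we get {id}; from F→G id we get {id, int}; from F→ε we get {ε}. So FIRST(F) = {ε, id, int}.
FOLLOW(S) includes $ since S is the start symbol.
FOLLOW(G): in S→id E G id, G is followed by id with FIRST {id}; in Q→int G Q id, G is followed by Q id with FIRST {id, int}; in F→G id, G is followed by id with FIRST {id}. Thus FOLLOW(G) = {id, int}.
FOLLOW(Q): in Q→int G Q id, Q is followed by id with FIRST {id}; in E→Q id, Q is followed by id with FIRST {id}. Thus FOLLOW(Q) = {id}.
FOLLOW(F): in G→F, the suffix after F is empty, so FOLLOW(F) ⊇ FOLLOW(G) = {id, int}; in F→E F S, F is followed by S with FIRST {ε, id}; in F→E F S, the suffix after F is nullable (adds nothing new). Thus FOLLOW(F) = {id, int}.
FOLLOW(S): in F→E F S, the suffix after S is empty, so FOLLOW(S) ⊇ FOLLOW(F) = {id, int}; in F→S id E, S is followed by id E with FIRST {id}. Thus FOLLOW(S) = {$, id, int}.
FOLLOW(E): in S→id E G id, E is followed by G id with FIRST {id, int}; in F→E F S, E is followed by F S with FIRST {ε, id, int}; in F→E F S, the suffix after E is nullable, so FOLLOW(E) ⊇ FOLLOW(F) = {id, int}; in F→S id E, the suffix after E is empty, so FOLLOW(E) ⊇ FOLLOW(F) = {id, int}. Thus FOLLOW(E) = {id, int}.

{$, id, int}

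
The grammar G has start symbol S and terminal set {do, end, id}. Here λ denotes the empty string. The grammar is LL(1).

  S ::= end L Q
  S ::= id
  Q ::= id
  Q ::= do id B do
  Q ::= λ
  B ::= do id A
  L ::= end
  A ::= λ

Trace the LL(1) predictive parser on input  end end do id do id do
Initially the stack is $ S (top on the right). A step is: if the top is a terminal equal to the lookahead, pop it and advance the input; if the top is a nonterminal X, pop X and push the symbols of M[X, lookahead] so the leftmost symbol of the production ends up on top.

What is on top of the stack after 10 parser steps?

      Stack         Input                     Action
   1  $ S           end end do id do id do $  expand S ::= end L Q
   2  $ Q L end     end end do id do id do $  match end
   3  $ Q L         end do id do id do $      expand L ::= end
   4  $ Q end       end do id do id do $      match end
   5  $ Q           do id do id do $          expand Q ::= do id B do
   6  $ do B id do  do id do id do $          match do
   7  $ do B id     id do id do $             match id
   8  $ do B        do id do $                expand B ::= do id A
   9  $ do A id do  do id do $                match do
  10  $ do A id     id do $                   match id
Stack after step 10: $ do A (top = A).

A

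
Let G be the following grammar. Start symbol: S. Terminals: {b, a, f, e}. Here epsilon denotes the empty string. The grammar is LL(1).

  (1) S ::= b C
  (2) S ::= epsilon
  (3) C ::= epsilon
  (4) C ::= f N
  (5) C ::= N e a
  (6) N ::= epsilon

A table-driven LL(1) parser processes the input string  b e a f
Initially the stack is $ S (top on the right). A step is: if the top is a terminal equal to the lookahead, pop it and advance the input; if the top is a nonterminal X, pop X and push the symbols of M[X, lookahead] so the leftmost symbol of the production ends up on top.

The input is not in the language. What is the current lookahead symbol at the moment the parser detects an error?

     Stack    Input      Action
  1  $ S      b e a f $  expand S ::= b C
  2  $ C b    b e a f $  match b
  3  $ C      e a f $    expand C ::= N e a
  4  $ a e N  e a f $    expand N ::= epsilon
  5  $ a e    e a f $    match e
  6  $ a      a f $      match a
  7  $        f $        error: stack empty but input remains

f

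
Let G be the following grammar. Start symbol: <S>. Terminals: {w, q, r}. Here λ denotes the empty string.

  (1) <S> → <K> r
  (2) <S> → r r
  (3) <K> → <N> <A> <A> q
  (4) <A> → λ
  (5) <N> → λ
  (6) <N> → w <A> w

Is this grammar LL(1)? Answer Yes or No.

Yes

FIRST(<S>) = {q, r, w}
FIRST(<K>) = {q, w}
FIRST(<A>) = {λ}
FIRST(<N>) = {λ, w}
FOLLOW(<S>) = {$}
FOLLOW(<K>) = {r}
FOLLOW(<A>) = {q, w}
FOLLOW(<N>) = {q}
Each cell of M receives at most one production.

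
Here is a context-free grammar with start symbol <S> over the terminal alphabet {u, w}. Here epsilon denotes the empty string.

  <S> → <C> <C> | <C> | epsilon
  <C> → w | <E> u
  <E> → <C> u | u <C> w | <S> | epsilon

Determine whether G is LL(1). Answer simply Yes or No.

FIRST(<S>) = {epsilon, u, w}
FIRST(<C>) = {u, w}
FIRST(<E>) = {epsilon, u, w}
FOLLOW(<S>) = {$, u}
FOLLOW(<C>) = {$, u, w}
FOLLOW(<E>) = {u}
Cell M[<C>, w] receives both <C> → w and <C> → <E> u — the grammar is not LL(1).

No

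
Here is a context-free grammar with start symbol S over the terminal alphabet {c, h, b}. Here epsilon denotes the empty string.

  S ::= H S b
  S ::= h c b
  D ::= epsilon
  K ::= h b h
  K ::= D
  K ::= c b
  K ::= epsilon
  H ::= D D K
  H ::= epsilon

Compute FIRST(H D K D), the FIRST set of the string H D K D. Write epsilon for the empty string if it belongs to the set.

FIRST(D): from D::=epsilon we get {epsilon}. So FIRST(D) = {epsilon}.
FIRST(K): from K::=h b h we get {h}; from K::=D we get {epsilon}; from K::=c b we get {c}; from K::=epsilon we get {epsilon}. So FIRST(K) = {epsilon, c, h}.
FIRST(H): from H::=D D K we get {epsilon, c, h}; from H::=epsilon we get {epsilon}. So FIRST(H) = {epsilon, c, h}.
FIRST(S): from S::=H S b we get {c, h}; from S::=h c b we get {h}. So FIRST(S) = {c, h}.
FIRST(H D K D): take FIRST of each symbol in turn, carrying on past any symbol whose FIRST contains epsilon; result {epsilon, c, h}.

{epsilon, c, h}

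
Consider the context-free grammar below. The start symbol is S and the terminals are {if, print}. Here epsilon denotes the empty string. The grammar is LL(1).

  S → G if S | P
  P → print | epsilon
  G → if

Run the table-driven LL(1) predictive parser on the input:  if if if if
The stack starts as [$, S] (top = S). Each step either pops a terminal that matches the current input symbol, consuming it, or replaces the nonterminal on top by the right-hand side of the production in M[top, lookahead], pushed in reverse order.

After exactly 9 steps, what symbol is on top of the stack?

step 1: stack=$ S  input=if if if if $  — expand S → G if S
step 2: stack=$ S if G  input=if if if if $  — expand G → if
step 3: stack=$ S if if  input=if if if if $  — match if
step 4: stack=$ S if  input=if if if $  — match if
step 5: stack=$ S  input=if if $  — expand S → G if S
step 6: stack=$ S if G  input=if if $  — expand G → if
step 7: stack=$ S if if  input=if if $  — match if
step 8: stack=$ S if  input=if $  — match if
step 9: stack=$ S  input=$  — expand S → P
Stack after step 9: $ P (top = P).

P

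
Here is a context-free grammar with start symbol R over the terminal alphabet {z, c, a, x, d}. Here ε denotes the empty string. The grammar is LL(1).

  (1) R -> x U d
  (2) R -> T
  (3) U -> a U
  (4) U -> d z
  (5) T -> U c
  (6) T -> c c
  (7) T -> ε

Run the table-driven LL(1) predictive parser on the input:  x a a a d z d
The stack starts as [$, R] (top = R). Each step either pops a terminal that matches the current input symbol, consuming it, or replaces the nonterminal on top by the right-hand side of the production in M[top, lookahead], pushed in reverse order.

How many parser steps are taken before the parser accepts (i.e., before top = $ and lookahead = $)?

12

step 1: stack=$ R  input=x a a a d z d $  — expand R -> x U d
step 2: stack=$ d U x  input=x a a a d z d $  — match x
step 3: stack=$ d U  input=a a a d z d $  — expand U -> a U
step 4: stack=$ d U a  input=a a a d z d $  — match a
step 5: stack=$ d U  input=a a d z d $  — expand U -> a U
step 6: stack=$ d U a  input=a a d z d $  — match a
step 7: stack=$ d U  input=a d z d $  — expand U -> a U
step 8: stack=$ d U a  input=a d z d $  — match a
step 9: stack=$ d U  input=d z d $  — expand U -> d z
step 10: stack=$ d z d  input=d z d $  — match d
step 11: stack=$ d z  input=z d $  — match z
step 12: stack=$ d  input=d $  — match d
Accept reached after 12 steps.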